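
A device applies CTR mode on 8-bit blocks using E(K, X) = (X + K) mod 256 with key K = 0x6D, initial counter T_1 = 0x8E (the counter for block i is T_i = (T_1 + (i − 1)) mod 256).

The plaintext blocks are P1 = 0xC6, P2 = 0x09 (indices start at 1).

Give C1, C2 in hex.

C1 = 0x3D, C2 = 0xF5

CTR encryption: S_i = E(K, T_i) where T_i is the counter for block i; C_i = P_i ⊕ S_i.
C1: T = 0x8E, S = E(K, T) = 0xFB; 0xC6 ⊕ 0xFB = 0x3D.
C2: T = 0x8F, S = E(K, T) = 0xFC; 0x09 ⊕ 0xFC = 0xF5.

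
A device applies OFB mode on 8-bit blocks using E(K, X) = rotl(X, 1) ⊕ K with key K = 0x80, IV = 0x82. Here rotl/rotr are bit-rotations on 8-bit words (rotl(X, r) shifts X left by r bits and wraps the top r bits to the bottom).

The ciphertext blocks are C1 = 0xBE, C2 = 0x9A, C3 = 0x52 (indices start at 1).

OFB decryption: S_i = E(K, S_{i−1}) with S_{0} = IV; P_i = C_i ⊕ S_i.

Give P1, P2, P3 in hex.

P1: S = E(K, 0x82) = 0x85; 0xBE ⊕ 0x85 = 0x3B.
P2: S = E(K, 0x85) = 0x8B; 0x9A ⊕ 0x8B = 0x11.
P3: S = E(K, 0x8B) = 0x97; 0x52 ⊕ 0x97 = 0xC5.

P1 = 0x3B, P2 = 0x11, P3 = 0xC5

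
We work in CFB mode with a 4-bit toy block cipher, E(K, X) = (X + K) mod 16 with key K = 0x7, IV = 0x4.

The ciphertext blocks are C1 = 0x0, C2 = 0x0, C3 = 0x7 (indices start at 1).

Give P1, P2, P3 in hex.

P1 = 0xB, P2 = 0x7, P3 = 0x0

CFB decryption: P_i = C_i ⊕ E(K, C_{i−1}), with C_{0} = IV.
P1: E(K, 0x4) = 0xB; 0x0 ⊕ 0xB = 0xB.
P2: E(K, 0x0) = 0x7; 0x0 ⊕ 0x7 = 0x7.
P3: E(K, 0x0) = 0x7; 0x7 ⊕ 0x7 = 0x0.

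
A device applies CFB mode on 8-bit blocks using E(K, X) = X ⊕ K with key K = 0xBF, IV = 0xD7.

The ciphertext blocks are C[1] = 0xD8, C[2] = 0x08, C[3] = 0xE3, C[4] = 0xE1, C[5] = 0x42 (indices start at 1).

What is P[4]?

P[4] = 0xBD

CFB decryption: P_i = C_i ⊕ E(K, C_{i−1}), with C_{0} = IV.
P[4]: E(K, 0xE3) = 0x5C; 0xE1 ⊕ 0x5C = 0xBD.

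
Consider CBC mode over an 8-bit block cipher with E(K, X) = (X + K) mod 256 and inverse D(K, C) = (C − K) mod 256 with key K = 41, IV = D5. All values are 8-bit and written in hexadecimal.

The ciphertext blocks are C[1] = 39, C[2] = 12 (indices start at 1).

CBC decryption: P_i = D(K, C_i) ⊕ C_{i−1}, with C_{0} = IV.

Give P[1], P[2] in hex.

P[1] = 2D, P[2] = E8

P[1]: D(K, 39) = F8; F8 ⊕ D5 = 2D.
P[2]: D(K, 12) = D1; D1 ⊕ 39 = E8.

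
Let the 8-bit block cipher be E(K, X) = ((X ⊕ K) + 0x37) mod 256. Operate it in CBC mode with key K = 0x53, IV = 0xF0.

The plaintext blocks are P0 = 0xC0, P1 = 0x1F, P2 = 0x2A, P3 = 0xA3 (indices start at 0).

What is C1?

CBC encryption: C_i = E(K, P_i ⊕ C_{i−1}), with C_{−1} = IV.
C0: P0 ⊕ 0xF0 = 0x30; E(K, 0x30) = 0x9A.
C1: P1 ⊕ 0x9A = 0x85; E(K, 0x85) = 0x0D.

C1 = 0x0D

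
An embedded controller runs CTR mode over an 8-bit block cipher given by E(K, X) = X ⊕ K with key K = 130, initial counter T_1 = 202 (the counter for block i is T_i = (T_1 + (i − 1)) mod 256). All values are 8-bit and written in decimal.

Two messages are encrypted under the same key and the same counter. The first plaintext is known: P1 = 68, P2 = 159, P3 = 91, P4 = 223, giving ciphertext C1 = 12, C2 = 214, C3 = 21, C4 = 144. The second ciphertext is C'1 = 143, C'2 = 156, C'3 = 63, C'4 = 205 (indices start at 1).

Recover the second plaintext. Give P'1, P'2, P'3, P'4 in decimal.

In CTR with a reused counter, both messages share the same keystream S_i, so C_i ⊕ C'_i = P_i ⊕ P'_i and thus P'_i = P_i ⊕ C_i ⊕ C'_i.
P'1: 68 ⊕ 12 ⊕ 143 = 199.
P'2: 159 ⊕ 214 ⊕ 156 = 213.
P'3: 91 ⊕ 21 ⊕ 63 = 113.
P'4: 223 ⊕ 144 ⊕ 205 = 130.

P'1 = 199, P'2 = 213, P'3 = 113, P'4 = 130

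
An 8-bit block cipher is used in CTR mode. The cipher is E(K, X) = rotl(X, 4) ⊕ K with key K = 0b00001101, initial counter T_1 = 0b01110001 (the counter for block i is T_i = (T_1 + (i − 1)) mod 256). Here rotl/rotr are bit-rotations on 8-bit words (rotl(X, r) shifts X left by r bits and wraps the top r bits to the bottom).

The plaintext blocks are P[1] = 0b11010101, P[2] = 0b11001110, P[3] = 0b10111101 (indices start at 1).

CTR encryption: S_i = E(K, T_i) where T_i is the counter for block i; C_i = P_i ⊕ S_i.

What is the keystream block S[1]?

C[1]: T = 0b01110001, S = E(K, T) = 0b00011010; 0b11010101 ⊕ 0b00011010 = 0b11001111.
So S[1] = 0b00011010.

0b00011010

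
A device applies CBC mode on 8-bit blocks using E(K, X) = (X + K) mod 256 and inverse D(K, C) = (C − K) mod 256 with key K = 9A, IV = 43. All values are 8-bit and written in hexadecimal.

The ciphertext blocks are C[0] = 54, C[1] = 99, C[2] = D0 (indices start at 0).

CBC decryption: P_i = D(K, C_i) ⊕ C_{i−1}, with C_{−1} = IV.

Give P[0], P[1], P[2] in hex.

P[0] = F9, P[1] = AB, P[2] = AF

P[0]: D(K, 54) = BA; BA ⊕ 43 = F9.
P[1]: D(K, 99) = FF; FF ⊕ 54 = AB.
P[2]: D(K, D0) = 36; 36 ⊕ 99 = AF.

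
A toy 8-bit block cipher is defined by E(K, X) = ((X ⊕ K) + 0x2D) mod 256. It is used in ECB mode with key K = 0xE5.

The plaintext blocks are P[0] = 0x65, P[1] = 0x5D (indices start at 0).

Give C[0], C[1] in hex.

ECB encryption: C_i = E(K, P_i).
C[0]: E(K, 0x65) = 0xAD.
C[1]: E(K, 0x5D) = 0xE5.

C[0] = 0xAD, C[1] = 0xE5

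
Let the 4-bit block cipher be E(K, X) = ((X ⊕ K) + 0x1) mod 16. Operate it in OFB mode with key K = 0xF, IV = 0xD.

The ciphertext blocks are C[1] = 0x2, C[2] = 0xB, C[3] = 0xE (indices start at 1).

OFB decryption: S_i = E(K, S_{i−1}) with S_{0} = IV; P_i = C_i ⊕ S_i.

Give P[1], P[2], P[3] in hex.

P[1]: S = E(K, 0xD) = 0x3; 0x2 ⊕ 0x3 = 0x1.
P[2]: S = E(K, 0x3) = 0xD; 0xB ⊕ 0xD = 0x6.
P[3]: S = E(K, 0xD) = 0x3; 0xE ⊕ 0x3 = 0xD.

P[1] = 0x1, P[2] = 0x6, P[3] = 0xD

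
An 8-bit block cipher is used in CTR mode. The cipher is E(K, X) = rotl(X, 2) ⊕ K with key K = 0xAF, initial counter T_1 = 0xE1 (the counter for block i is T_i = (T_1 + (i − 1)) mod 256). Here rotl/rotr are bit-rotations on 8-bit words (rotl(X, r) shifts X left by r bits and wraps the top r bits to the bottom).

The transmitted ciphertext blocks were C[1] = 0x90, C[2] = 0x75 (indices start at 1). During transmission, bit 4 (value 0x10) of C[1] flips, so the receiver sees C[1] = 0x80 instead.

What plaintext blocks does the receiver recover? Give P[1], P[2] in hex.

P[1] = 0xA8, P[2] = 0x51

CTR decryption: S_i = E(K, T_i) where T_i is the counter for block i; P_i = C_i ⊕ S_i.
Only C[1] changed, to 0x80. In CTR, a change in C_i flips the same bit in P_i only; the keystream is unaffected. Decrypting the received ciphertext:
P[1]: T = 0xE1, S = E(K, T) = 0x28; 0x80 ⊕ 0x28 = 0xA8.
P[2]: T = 0xE2, S = E(K, T) = 0x24; 0x75 ⊕ 0x24 = 0x51.
Blocks that differ from the original plaintext: P[1].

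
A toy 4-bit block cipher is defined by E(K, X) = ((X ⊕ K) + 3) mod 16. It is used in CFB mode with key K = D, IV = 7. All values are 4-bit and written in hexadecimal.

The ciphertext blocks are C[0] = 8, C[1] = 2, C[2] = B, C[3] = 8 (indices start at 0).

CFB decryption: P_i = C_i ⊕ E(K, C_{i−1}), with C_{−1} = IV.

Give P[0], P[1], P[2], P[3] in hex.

P[0]: E(K, 7) = D; 8 ⊕ D = 5.
P[1]: E(K, 8) = 8; 2 ⊕ 8 = A.
P[2]: E(K, 2) = 2; B ⊕ 2 = 9.
P[3]: E(K, B) = 9; 8 ⊕ 9 = 1.

P[0] = 5, P[1] = A, P[2] = 9, P[3] = 1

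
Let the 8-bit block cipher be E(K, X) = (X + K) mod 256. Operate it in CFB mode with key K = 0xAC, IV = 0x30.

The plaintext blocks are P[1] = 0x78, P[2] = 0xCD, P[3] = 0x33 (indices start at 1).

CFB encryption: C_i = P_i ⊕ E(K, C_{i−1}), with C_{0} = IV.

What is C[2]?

C[2] = 0x9D

C[1]: E(K, 0x30) = 0xDC; 0x78 ⊕ 0xDC = 0xA4.
C[2]: E(K, 0xA4) = 0x50; 0xCD ⊕ 0x50 = 0x9D.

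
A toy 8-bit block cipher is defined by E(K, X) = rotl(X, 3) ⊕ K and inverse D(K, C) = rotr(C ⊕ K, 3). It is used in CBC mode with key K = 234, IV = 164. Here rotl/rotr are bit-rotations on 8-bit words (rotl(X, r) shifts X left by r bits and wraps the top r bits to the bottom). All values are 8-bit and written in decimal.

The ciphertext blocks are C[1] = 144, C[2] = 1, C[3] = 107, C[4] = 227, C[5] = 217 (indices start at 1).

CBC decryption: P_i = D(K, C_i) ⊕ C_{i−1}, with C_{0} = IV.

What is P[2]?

P[2]: D(K, 1) = 125; 125 ⊕ 144 = 237.

P[2] = 237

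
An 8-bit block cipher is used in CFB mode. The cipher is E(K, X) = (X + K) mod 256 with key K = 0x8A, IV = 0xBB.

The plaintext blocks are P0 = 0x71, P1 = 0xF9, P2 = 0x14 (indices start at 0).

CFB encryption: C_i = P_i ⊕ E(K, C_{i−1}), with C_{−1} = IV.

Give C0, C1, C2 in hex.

C0 = 0x34, C1 = 0x47, C2 = 0xC5

C0: E(K, 0xBB) = 0x45; 0x71 ⊕ 0x45 = 0x34.
C1: E(K, 0x34) = 0xBE; 0xF9 ⊕ 0xBE = 0x47.
C2: E(K, 0x47) = 0xD1; 0x14 ⊕ 0xD1 = 0xC5.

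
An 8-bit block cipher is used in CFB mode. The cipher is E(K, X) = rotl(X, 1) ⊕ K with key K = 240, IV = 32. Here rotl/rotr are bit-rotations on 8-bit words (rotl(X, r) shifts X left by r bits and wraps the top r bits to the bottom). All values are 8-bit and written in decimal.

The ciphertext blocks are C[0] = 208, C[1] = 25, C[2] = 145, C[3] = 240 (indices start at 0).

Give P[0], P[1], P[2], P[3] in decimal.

P[0] = 96, P[1] = 72, P[2] = 83, P[3] = 35

CFB decryption: P_i = C_i ⊕ E(K, C_{i−1}), with C_{−1} = IV.
P[0]: E(K, 32) = 176; 208 ⊕ 176 = 96.
P[1]: E(K, 208) = 81; 25 ⊕ 81 = 72.
P[2]: E(K, 25) = 194; 145 ⊕ 194 = 83.
P[3]: E(K, 145) = 211; 240 ⊕ 211 = 35.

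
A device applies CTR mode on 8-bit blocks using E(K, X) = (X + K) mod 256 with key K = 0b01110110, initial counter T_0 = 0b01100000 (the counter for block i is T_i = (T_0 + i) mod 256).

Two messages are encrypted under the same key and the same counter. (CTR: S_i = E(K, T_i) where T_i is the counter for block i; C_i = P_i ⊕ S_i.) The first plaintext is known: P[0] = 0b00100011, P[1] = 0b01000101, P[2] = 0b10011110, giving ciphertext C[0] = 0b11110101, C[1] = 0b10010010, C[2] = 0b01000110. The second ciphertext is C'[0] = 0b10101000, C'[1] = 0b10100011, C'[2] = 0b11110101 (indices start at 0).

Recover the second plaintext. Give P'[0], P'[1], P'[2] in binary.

P'[0] = 0b01111110, P'[1] = 0b01110100, P'[2] = 0b00101101

In CTR with a reused counter, both messages share the same keystream S_i, so C_i ⊕ C'_i = P_i ⊕ P'_i and thus P'_i = P_i ⊕ C_i ⊕ C'_i.
P'[0]: 0b00100011 ⊕ 0b11110101 ⊕ 0b10101000 = 0b01111110.
P'[1]: 0b01000101 ⊕ 0b10010010 ⊕ 0b10100011 = 0b01110100.
P'[2]: 0b10011110 ⊕ 0b01000110 ⊕ 0b11110101 = 0b00101101.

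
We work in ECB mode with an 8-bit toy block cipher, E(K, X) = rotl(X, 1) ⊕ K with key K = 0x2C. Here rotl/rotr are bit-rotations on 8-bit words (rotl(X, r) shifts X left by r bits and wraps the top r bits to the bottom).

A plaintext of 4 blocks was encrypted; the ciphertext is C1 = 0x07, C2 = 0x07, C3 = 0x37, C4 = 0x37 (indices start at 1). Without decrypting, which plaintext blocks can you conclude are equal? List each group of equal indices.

ECB encrypts each block independently with the same key, so equal ciphertext blocks imply equal plaintext blocks.
C1 = C2 = 0x07, so P1 = P2.
C3 = C4 = 0x37, so P3 = P4.

P1 = P2; P3 = P4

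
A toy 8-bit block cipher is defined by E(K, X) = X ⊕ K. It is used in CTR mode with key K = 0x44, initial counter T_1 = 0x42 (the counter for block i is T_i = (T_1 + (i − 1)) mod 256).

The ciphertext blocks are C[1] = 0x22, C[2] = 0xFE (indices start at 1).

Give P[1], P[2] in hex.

P[1] = 0x24, P[2] = 0xF9

CTR decryption: S_i = E(K, T_i) where T_i is the counter for block i; P_i = C_i ⊕ S_i.
P[1]: T = 0x42, S = E(K, T) = 0x06; 0x22 ⊕ 0x06 = 0x24.
P[2]: T = 0x43, S = E(K, T) = 0x07; 0xFE ⊕ 0x07 = 0xF9.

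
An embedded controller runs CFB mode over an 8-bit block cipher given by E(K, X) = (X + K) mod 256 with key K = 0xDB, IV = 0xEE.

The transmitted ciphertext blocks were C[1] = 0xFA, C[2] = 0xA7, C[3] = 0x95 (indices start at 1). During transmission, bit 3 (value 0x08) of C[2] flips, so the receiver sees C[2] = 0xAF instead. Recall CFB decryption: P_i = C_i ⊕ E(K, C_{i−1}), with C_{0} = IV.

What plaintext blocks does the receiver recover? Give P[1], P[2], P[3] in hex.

Only C[2] changed, to 0xAF. In CFB, a change in C_i flips the same bit in P_i and garbles P_{i+1}. Decrypting the received ciphertext:
P[1]: E(K, 0xEE) = 0xC9; 0xFA ⊕ 0xC9 = 0x33.
P[2]: E(K, 0xFA) = 0xD5; 0xAF ⊕ 0xD5 = 0x7A.
P[3]: E(K, 0xAF) = 0x8A; 0x95 ⊕ 0x8A = 0x1F.
Blocks that differ from the original plaintext: P[2], P[3].

P[1] = 0x33, P[2] = 0x7A, P[3] = 0x1F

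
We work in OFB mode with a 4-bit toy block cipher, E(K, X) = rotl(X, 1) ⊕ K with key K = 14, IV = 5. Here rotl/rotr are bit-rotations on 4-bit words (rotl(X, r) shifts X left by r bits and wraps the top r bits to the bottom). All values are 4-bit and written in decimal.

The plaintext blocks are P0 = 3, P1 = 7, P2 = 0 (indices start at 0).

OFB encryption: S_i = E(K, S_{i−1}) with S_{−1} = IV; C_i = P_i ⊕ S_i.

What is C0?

C0 = 7

C0: S = E(K, 5) = 4; 3 ⊕ 4 = 7.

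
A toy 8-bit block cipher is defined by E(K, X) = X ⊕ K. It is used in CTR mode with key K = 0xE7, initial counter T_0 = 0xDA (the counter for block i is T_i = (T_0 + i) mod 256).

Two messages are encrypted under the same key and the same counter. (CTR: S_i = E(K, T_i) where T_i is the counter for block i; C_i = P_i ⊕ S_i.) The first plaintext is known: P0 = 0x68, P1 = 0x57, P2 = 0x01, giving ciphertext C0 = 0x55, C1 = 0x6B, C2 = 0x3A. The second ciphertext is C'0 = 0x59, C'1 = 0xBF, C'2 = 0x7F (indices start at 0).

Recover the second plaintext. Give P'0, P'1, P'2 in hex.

P'0 = 0x64, P'1 = 0x83, P'2 = 0x44

In CTR with a reused counter, both messages share the same keystream S_i, so C_i ⊕ C'_i = P_i ⊕ P'_i and thus P'_i = P_i ⊕ C_i ⊕ C'_i.
P'0: 0x68 ⊕ 0x55 ⊕ 0x59 = 0x64.
P'1: 0x57 ⊕ 0x6B ⊕ 0xBF = 0x83.
P'2: 0x01 ⊕ 0x3A ⊕ 0x7F = 0x44.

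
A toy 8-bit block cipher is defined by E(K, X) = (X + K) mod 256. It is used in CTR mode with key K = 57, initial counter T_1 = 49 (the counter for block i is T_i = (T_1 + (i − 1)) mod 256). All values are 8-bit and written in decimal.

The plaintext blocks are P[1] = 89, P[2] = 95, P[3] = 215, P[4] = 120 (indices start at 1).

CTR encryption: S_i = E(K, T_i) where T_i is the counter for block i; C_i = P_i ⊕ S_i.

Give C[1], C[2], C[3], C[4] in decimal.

C[1]: T = 49, S = E(K, T) = 106; 89 ⊕ 106 = 51.
C[2]: T = 50, S = E(K, T) = 107; 95 ⊕ 107 = 52.
C[3]: T = 51, S = E(K, T) = 108; 215 ⊕ 108 = 187.
C[4]: T = 52, S = E(K, T) = 109; 120 ⊕ 109 = 21.

C[1] = 51, C[2] = 52, C[3] = 187, C[4] = 21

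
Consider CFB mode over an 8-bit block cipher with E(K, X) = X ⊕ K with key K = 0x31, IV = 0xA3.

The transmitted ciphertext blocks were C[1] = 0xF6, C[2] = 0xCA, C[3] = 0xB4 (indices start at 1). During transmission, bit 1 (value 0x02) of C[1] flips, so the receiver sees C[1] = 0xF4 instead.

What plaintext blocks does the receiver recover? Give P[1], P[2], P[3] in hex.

P[1] = 0x66, P[2] = 0x0F, P[3] = 0x4F

CFB decryption: P_i = C_i ⊕ E(K, C_{i−1}), with C_{0} = IV.
Only C[1] changed, to 0xF4. In CFB, a change in C_i flips the same bit in P_i and garbles P_{i+1}. Decrypting the received ciphertext:
P[1]: E(K, 0xA3) = 0x92; 0xF4 ⊕ 0x92 = 0x66.
P[2]: E(K, 0xF4) = 0xC5; 0xCA ⊕ 0xC5 = 0x0F.
P[3]: E(K, 0xCA) = 0xFB; 0xB4 ⊕ 0xFB = 0x4F.
Blocks that differ from the original plaintext: P[1], P[2].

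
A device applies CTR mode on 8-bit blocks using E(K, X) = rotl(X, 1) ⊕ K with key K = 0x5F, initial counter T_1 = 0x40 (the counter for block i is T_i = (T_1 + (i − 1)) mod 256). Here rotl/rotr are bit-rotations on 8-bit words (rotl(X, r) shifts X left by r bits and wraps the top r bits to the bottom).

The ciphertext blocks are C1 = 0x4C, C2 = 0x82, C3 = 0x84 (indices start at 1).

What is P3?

P3 = 0x5F

CTR decryption: S_i = E(K, T_i) where T_i is the counter for block i; P_i = C_i ⊕ S_i.
P3: T = 0x42, S = E(K, T) = 0xDB; 0x84 ⊕ 0xDB = 0x5F.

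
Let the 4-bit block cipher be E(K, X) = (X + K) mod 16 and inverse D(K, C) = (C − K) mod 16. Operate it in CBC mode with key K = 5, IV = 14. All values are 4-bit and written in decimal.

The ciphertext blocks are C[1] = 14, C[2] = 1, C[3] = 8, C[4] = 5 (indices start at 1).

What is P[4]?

P[4] = 8

CBC decryption: P_i = D(K, C_i) ⊕ C_{i−1}, with C_{0} = IV.
P[4]: D(K, 5) = 0; 0 ⊕ 8 = 8.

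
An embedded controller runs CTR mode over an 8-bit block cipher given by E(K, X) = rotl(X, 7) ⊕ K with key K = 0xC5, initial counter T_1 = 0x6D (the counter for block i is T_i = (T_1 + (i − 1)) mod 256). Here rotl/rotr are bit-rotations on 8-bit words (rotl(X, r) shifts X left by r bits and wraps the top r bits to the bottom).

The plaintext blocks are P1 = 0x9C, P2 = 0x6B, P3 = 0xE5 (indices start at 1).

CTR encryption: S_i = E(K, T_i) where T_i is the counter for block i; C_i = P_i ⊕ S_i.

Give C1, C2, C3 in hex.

C1 = 0xEF, C2 = 0x99, C3 = 0x97

C1: T = 0x6D, S = E(K, T) = 0x73; 0x9C ⊕ 0x73 = 0xEF.
C2: T = 0x6E, S = E(K, T) = 0xF2; 0x6B ⊕ 0xF2 = 0x99.
C3: T = 0x6F, S = E(K, T) = 0x72; 0xE5 ⊕ 0x72 = 0x97.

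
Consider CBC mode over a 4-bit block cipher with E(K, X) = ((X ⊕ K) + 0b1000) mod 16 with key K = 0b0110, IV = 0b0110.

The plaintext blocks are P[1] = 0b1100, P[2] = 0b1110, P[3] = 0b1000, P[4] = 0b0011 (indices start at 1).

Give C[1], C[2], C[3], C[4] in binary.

C[1] = 0b0100, C[2] = 0b0100, C[3] = 0b0010, C[4] = 0b1111

CBC encryption: C_i = E(K, P_i ⊕ C_{i−1}), with C_{0} = IV.
C[1]: P[1] ⊕ 0b0110 = 0b1010; E(K, 0b1010) = 0b0100.
C[2]: P[2] ⊕ 0b0100 = 0b1010; E(K, 0b1010) = 0b0100.
C[3]: P[3] ⊕ 0b0100 = 0b1100; E(K, 0b1100) = 0b0010.
C[4]: P[4] ⊕ 0b0010 = 0b0001; E(K, 0b0001) = 0b1111.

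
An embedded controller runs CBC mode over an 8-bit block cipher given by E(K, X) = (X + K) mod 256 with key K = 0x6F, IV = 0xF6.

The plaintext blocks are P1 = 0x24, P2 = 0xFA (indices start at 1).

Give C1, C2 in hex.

C1 = 0x41, C2 = 0x2A

CBC encryption: C_i = E(K, P_i ⊕ C_{i−1}), with C_{0} = IV.
C1: P1 ⊕ 0xF6 = 0xD2; E(K, 0xD2) = 0x41.
C2: P2 ⊕ 0x41 = 0xBB; E(K, 0xBB) = 0x2A.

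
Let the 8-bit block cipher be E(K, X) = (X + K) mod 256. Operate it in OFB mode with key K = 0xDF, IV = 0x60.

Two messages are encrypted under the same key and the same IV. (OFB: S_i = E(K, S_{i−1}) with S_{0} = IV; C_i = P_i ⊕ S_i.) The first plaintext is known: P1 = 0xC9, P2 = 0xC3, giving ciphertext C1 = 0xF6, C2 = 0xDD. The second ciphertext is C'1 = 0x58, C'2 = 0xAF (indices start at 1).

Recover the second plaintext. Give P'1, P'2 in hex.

In OFB with a reused IV, both messages share the same keystream S_i, so C_i ⊕ C'_i = P_i ⊕ P'_i and thus P'_i = P_i ⊕ C_i ⊕ C'_i.
P'1: 0xC9 ⊕ 0xF6 ⊕ 0x58 = 0x67.
P'2: 0xC3 ⊕ 0xDD ⊕ 0xAF = 0xB1.

P'1 = 0x67, P'2 = 0xB1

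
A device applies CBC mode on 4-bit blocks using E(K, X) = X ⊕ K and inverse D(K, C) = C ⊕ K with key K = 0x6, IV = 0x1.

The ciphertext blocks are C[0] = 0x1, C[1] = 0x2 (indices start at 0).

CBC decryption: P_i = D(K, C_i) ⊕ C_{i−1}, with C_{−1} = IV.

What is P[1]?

P[1] = 0x5

P[1]: D(K, 0x2) = 0x4; 0x4 ⊕ 0x1 = 0x5.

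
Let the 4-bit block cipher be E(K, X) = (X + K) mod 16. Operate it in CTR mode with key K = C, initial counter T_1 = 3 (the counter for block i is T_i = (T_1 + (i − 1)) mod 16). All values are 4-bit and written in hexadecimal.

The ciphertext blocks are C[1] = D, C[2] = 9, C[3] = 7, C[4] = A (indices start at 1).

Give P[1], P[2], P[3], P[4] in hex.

P[1] = 2, P[2] = 9, P[3] = 6, P[4] = 8

CTR decryption: S_i = E(K, T_i) where T_i is the counter for block i; P_i = C_i ⊕ S_i.
P[1]: T = 3, S = E(K, T) = F; D ⊕ F = 2.
P[2]: T = 4, S = E(K, T) = 0; 9 ⊕ 0 = 9.
P[3]: T = 5, S = E(K, T) = 1; 7 ⊕ 1 = 6.
P[4]: T = 6, S = E(K, T) = 2; A ⊕ 2 = 8.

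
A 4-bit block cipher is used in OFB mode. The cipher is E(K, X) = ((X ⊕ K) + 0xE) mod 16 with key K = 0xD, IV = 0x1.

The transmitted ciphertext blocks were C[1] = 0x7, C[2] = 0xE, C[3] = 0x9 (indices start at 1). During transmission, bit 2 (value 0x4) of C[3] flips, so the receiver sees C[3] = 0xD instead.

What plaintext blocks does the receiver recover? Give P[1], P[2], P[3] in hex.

OFB decryption: S_i = E(K, S_{i−1}) with S_{0} = IV; P_i = C_i ⊕ S_i.
Only C[3] changed, to 0xD. In OFB, a change in C_i flips the same bit in P_i only; the keystream is unaffected. Decrypting the received ciphertext:
P[1]: S = E(K, 0x1) = 0xA; 0x7 ⊕ 0xA = 0xD.
P[2]: S = E(K, 0xA) = 0x5; 0xE ⊕ 0x5 = 0xB.
P[3]: S = E(K, 0x5) = 0x6; 0xD ⊕ 0x6 = 0xB.
Blocks that differ from the original plaintext: P[3].

P[1] = 0xD, P[2] = 0xB, P[3] = 0xB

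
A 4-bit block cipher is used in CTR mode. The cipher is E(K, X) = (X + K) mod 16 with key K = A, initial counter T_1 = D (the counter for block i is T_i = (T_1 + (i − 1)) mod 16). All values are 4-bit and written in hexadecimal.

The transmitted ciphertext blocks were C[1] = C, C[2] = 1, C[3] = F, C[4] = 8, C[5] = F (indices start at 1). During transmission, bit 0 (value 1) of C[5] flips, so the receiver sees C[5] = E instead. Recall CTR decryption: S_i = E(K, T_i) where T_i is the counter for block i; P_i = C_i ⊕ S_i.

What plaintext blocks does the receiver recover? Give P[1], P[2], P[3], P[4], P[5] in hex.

Only C[5] changed, to E. In CTR, a change in C_i flips the same bit in P_i only; the keystream is unaffected. Decrypting the received ciphertext:
P[1]: T = D, S = E(K, T) = 7; C ⊕ 7 = B.
P[2]: T = E, S = E(K, T) = 8; 1 ⊕ 8 = 9.
P[3]: T = F, S = E(K, T) = 9; F ⊕ 9 = 6.
P[4]: T = 0, S = E(K, T) = A; 8 ⊕ A = 2.
P[5]: T = 1, S = E(K, T) = B; E ⊕ B = 5.
Blocks that differ from the original plaintext: P[5].

P[1] = B, P[2] = 9, P[3] = 6, P[4] = 2, P[5] = 5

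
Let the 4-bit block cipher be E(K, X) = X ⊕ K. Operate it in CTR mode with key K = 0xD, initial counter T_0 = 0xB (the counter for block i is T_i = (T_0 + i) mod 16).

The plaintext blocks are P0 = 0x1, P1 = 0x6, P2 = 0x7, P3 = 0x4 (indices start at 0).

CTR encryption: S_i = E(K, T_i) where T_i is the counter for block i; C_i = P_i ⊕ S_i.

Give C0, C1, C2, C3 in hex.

C0 = 0x7, C1 = 0x7, C2 = 0x7, C3 = 0x7

C0: T = 0xB, S = E(K, T) = 0x6; 0x1 ⊕ 0x6 = 0x7.
C1: T = 0xC, S = E(K, T) = 0x1; 0x6 ⊕ 0x1 = 0x7.
C2: T = 0xD, S = E(K, T) = 0x0; 0x7 ⊕ 0x0 = 0x7.
C3: T = 0xE, S = E(K, T) = 0x3; 0x4 ⊕ 0x3 = 0x7.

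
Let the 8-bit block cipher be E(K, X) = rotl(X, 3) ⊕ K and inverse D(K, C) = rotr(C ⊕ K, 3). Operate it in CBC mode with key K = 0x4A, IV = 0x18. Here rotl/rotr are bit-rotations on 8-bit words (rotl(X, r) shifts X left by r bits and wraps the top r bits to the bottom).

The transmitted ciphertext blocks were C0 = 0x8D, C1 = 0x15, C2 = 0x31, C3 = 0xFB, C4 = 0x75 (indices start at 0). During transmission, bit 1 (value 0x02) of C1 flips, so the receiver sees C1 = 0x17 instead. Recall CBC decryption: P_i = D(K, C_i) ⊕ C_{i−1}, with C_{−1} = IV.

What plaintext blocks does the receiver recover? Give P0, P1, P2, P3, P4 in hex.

P0 = 0xE0, P1 = 0x26, P2 = 0x78, P3 = 0x07, P4 = 0x1C

Only C1 changed, to 0x17. In CBC, a change in C_i garbles P_i and flips the same bit in P_{i+1}. Decrypting the received ciphertext:
P0: D(K, 0x8D) = 0xF8; 0xF8 ⊕ 0x18 = 0xE0.
P1: D(K, 0x17) = 0xAB; 0xAB ⊕ 0x8D = 0x26.
P2: D(K, 0x31) = 0x6F; 0x6F ⊕ 0x17 = 0x78.
P3: D(K, 0xFB) = 0x36; 0x36 ⊕ 0x31 = 0x07.
P4: D(K, 0x75) = 0xE7; 0xE7 ⊕ 0xFB = 0x1C.
Blocks that differ from the original plaintext: P1, P2.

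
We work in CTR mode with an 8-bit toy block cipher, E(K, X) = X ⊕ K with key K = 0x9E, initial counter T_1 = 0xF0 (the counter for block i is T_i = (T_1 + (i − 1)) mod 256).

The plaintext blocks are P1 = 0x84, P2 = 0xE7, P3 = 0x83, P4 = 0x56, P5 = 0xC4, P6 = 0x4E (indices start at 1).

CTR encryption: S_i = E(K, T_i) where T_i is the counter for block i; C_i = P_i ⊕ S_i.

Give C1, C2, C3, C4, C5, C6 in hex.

C1: T = 0xF0, S = E(K, T) = 0x6E; 0x84 ⊕ 0x6E = 0xEA.
C2: T = 0xF1, S = E(K, T) = 0x6F; 0xE7 ⊕ 0x6F = 0x88.
C3: T = 0xF2, S = E(K, T) = 0x6C; 0x83 ⊕ 0x6C = 0xEF.
C4: T = 0xF3, S = E(K, T) = 0x6D; 0x56 ⊕ 0x6D = 0x3B.
C5: T = 0xF4, S = E(K, T) = 0x6A; 0xC4 ⊕ 0x6A = 0xAE.
C6: T = 0xF5, S = E(K, T) = 0x6B; 0x4E ⊕ 0x6B = 0x25.

C1 = 0xEA, C2 = 0x88, C3 = 0xEF, C4 = 0x3B, C5 = 0xAE, C6 = 0x25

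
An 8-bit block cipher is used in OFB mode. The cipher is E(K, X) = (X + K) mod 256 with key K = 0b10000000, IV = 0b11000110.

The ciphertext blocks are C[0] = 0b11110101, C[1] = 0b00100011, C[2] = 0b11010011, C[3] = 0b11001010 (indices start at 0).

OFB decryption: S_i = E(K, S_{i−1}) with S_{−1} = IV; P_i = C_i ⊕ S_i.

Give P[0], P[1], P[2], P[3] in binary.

P[0] = 0b10110011, P[1] = 0b11100101, P[2] = 0b10010101, P[3] = 0b00001100

P[0]: S = E(K, 0b11000110) = 0b01000110; 0b11110101 ⊕ 0b01000110 = 0b10110011.
P[1]: S = E(K, 0b01000110) = 0b11000110; 0b00100011 ⊕ 0b11000110 = 0b11100101.
P[2]: S = E(K, 0b11000110) = 0b01000110; 0b11010011 ⊕ 0b01000110 = 0b10010101.
P[3]: S = E(K, 0b01000110) = 0b11000110; 0b11001010 ⊕ 0b11000110 = 0b00001100.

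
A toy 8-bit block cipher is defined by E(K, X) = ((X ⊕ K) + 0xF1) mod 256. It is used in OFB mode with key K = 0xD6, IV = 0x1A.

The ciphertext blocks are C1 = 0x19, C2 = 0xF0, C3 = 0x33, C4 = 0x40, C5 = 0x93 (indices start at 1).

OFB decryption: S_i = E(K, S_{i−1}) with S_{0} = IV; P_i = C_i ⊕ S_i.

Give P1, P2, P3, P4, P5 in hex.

P1 = 0xA4, P2 = 0xAC, P3 = 0x48, P4 = 0xDE, P5 = 0xAA

P1: S = E(K, 0x1A) = 0xBD; 0x19 ⊕ 0xBD = 0xA4.
P2: S = E(K, 0xBD) = 0x5C; 0xF0 ⊕ 0x5C = 0xAC.
P3: S = E(K, 0x5C) = 0x7B; 0x33 ⊕ 0x7B = 0x48.
P4: S = E(K, 0x7B) = 0x9E; 0x40 ⊕ 0x9E = 0xDE.
P5: S = E(K, 0x9E) = 0x39; 0x93 ⊕ 0x39 = 0xAA.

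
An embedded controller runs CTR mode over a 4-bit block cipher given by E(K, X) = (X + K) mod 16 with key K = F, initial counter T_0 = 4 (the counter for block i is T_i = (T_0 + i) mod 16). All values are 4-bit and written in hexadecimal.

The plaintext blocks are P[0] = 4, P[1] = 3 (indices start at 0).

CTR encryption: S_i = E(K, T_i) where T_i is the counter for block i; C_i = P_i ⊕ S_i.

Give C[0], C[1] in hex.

C[0] = 7, C[1] = 7

C[0]: T = 4, S = E(K, T) = 3; 4 ⊕ 3 = 7.
C[1]: T = 5, S = E(K, T) = 4; 3 ⊕ 4 = 7.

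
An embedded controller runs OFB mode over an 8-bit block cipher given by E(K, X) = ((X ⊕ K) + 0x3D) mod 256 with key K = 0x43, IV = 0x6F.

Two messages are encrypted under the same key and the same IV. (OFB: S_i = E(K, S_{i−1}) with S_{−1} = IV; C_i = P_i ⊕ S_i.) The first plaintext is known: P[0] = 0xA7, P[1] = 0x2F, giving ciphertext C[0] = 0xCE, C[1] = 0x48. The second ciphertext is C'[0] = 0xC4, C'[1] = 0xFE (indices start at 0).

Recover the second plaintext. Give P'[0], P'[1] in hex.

P'[0] = 0xAD, P'[1] = 0x99

In OFB with a reused IV, both messages share the same keystream S_i, so C_i ⊕ C'_i = P_i ⊕ P'_i and thus P'_i = P_i ⊕ C_i ⊕ C'_i.
P'[0]: 0xA7 ⊕ 0xCE ⊕ 0xC4 = 0xAD.
P'[1]: 0x2F ⊕ 0x48 ⊕ 0xFE = 0x99.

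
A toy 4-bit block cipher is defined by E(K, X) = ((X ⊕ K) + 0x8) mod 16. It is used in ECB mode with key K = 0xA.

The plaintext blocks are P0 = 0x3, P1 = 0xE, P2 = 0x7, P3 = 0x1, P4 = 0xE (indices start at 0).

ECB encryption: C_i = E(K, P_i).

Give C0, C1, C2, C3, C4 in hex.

C0: E(K, 0x3) = 0x1.
C1: E(K, 0xE) = 0xC.
C2: E(K, 0x7) = 0x5.
C3: E(K, 0x1) = 0x3.
C4: E(K, 0xE) = 0xC.

C0 = 0x1, C1 = 0xC, C2 = 0x5, C3 = 0x3, C4 = 0xC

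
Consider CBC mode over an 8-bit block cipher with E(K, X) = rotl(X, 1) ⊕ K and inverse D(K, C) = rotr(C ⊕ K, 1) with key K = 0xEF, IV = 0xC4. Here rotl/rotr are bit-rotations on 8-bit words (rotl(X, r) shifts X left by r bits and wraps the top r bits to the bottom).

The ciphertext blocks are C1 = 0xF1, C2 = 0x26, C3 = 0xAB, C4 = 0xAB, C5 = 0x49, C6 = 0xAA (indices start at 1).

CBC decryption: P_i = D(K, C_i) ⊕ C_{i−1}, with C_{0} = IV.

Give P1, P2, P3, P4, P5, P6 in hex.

P1: D(K, 0xF1) = 0x0F; 0x0F ⊕ 0xC4 = 0xCB.
P2: D(K, 0x26) = 0xE4; 0xE4 ⊕ 0xF1 = 0x15.
P3: D(K, 0xAB) = 0x22; 0x22 ⊕ 0x26 = 0x04.
P4: D(K, 0xAB) = 0x22; 0x22 ⊕ 0xAB = 0x89.
P5: D(K, 0x49) = 0x53; 0x53 ⊕ 0xAB = 0xF8.
P6: D(K, 0xAA) = 0xA2; 0xA2 ⊕ 0x49 = 0xEB.

P1 = 0xCB, P2 = 0x15, P3 = 0x04, P4 = 0x89, P5 = 0xF8, P6 = 0xEB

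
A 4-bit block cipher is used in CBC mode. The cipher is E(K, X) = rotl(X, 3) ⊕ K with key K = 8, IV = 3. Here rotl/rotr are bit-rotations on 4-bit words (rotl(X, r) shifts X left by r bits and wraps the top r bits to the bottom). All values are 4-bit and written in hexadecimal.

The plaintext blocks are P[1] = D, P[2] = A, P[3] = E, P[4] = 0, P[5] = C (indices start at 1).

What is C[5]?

C[5] = 1

CBC encryption: C_i = E(K, P_i ⊕ C_{i−1}), with C_{0} = IV.
C[1]: P[1] ⊕ 3 = E; E(K, E) = F.
C[2]: P[2] ⊕ F = 5; E(K, 5) = 2.
C[3]: P[3] ⊕ 2 = C; E(K, C) = E.
C[4]: P[4] ⊕ E = E; E(K, E) = F.
C[5]: P[5] ⊕ F = 3; E(K, 3) = 1.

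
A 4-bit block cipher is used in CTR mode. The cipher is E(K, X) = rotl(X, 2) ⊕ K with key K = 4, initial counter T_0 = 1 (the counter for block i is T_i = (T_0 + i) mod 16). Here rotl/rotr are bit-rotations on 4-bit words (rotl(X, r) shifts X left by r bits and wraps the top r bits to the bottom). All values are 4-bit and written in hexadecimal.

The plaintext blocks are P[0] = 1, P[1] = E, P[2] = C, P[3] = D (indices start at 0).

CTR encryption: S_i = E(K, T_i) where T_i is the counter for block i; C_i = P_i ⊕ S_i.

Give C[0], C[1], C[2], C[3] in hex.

C[0] = 1, C[1] = 2, C[2] = 4, C[3] = 8

C[0]: T = 1, S = E(K, T) = 0; 1 ⊕ 0 = 1.
C[1]: T = 2, S = E(K, T) = C; E ⊕ C = 2.
C[2]: T = 3, S = E(K, T) = 8; C ⊕ 8 = 4.
C[3]: T = 4, S = E(K, T) = 5; D ⊕ 5 = 8.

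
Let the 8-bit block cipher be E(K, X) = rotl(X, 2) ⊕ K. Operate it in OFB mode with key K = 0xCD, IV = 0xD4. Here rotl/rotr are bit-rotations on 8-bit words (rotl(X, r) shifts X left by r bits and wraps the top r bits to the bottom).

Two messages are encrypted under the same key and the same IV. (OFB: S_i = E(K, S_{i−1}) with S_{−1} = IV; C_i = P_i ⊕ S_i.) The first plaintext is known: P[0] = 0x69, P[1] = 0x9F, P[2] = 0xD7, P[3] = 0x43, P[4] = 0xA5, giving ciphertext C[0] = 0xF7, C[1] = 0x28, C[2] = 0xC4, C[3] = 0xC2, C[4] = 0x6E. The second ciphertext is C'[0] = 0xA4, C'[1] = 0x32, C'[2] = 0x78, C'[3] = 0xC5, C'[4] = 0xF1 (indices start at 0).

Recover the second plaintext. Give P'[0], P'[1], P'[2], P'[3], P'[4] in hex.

P'[0] = 0x3A, P'[1] = 0x85, P'[2] = 0x6B, P'[3] = 0x44, P'[4] = 0x3A

In OFB with a reused IV, both messages share the same keystream S_i, so C_i ⊕ C'_i = P_i ⊕ P'_i and thus P'_i = P_i ⊕ C_i ⊕ C'_i.
P'[0]: 0x69 ⊕ 0xF7 ⊕ 0xA4 = 0x3A.
P'[1]: 0x9F ⊕ 0x28 ⊕ 0x32 = 0x85.
P'[2]: 0xD7 ⊕ 0xC4 ⊕ 0x78 = 0x6B.
P'[3]: 0x43 ⊕ 0xC2 ⊕ 0xC5 = 0x44.
P'[4]: 0xA5 ⊕ 0x6E ⊕ 0xF1 = 0x3A.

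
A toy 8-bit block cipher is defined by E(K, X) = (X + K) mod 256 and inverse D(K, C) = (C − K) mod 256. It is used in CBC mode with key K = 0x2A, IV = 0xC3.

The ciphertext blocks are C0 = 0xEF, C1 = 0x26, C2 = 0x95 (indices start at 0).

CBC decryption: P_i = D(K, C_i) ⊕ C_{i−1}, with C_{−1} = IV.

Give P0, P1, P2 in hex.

P0 = 0x06, P1 = 0x13, P2 = 0x4D

P0: D(K, 0xEF) = 0xC5; 0xC5 ⊕ 0xC3 = 0x06.
P1: D(K, 0x26) = 0xFC; 0xFC ⊕ 0xEF = 0x13.
P2: D(K, 0x95) = 0x6B; 0x6B ⊕ 0x26 = 0x4D.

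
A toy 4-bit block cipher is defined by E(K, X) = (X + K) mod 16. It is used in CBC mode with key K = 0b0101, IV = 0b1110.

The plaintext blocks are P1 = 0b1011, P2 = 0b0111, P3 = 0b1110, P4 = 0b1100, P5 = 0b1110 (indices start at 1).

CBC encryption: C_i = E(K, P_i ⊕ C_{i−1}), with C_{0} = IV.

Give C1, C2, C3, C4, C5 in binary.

C1 = 0b1010, C2 = 0b0010, C3 = 0b0001, C4 = 0b0010, C5 = 0b0001

C1: P1 ⊕ 0b1110 = 0b0101; E(K, 0b0101) = 0b1010.
C2: P2 ⊕ 0b1010 = 0b1101; E(K, 0b1101) = 0b0010.
C3: P3 ⊕ 0b0010 = 0b1100; E(K, 0b1100) = 0b0001.
C4: P4 ⊕ 0b0001 = 0b1101; E(K, 0b1101) = 0b0010.
C5: P5 ⊕ 0b0010 = 0b1100; E(K, 0b1100) = 0b0001.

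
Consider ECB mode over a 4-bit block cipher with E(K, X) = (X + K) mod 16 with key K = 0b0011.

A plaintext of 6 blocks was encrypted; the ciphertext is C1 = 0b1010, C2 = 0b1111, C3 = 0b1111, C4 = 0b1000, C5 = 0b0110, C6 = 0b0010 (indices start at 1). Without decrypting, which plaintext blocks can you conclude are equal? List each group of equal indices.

ECB encrypts each block independently with the same key, so equal ciphertext blocks imply equal plaintext blocks.
C2 = C3 = 0b1111, so P2 = P3.

P2 = P3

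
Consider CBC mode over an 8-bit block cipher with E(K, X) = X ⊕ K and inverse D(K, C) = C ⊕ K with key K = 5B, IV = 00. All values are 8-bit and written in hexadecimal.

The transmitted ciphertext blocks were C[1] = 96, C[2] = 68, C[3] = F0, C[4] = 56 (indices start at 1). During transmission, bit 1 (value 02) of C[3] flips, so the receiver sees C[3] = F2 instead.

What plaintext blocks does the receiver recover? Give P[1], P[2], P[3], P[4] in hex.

CBC decryption: P_i = D(K, C_i) ⊕ C_{i−1}, with C_{0} = IV.
Only C[3] changed, to F2. In CBC, a change in C_i garbles P_i and flips the same bit in P_{i+1}. Decrypting the received ciphertext:
P[1]: D(K, 96) = CD; CD ⊕ 00 = CD.
P[2]: D(K, 68) = 33; 33 ⊕ 96 = A5.
P[3]: D(K, F2) = A9; A9 ⊕ 68 = C1.
P[4]: D(K, 56) = 0D; 0D ⊕ F2 = FF.
Blocks that differ from the original plaintext: P[3], P[4].

P[1] = CD, P[2] = A5, P[3] = C1, P[4] = FF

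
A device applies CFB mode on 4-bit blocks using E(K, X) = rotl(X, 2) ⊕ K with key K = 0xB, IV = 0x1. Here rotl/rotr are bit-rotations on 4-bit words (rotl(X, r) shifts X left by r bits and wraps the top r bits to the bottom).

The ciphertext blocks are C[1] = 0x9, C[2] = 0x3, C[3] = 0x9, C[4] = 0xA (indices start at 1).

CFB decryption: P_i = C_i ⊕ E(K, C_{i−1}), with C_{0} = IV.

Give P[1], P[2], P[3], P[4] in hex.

P[1]: E(K, 0x1) = 0xF; 0x9 ⊕ 0xF = 0x6.
P[2]: E(K, 0x9) = 0xD; 0x3 ⊕ 0xD = 0xE.
P[3]: E(K, 0x3) = 0x7; 0x9 ⊕ 0x7 = 0xE.
P[4]: E(K, 0x9) = 0xD; 0xA ⊕ 0xD = 0x7.

P[1] = 0x6, P[2] = 0xE, P[3] = 0xE, P[4] = 0x7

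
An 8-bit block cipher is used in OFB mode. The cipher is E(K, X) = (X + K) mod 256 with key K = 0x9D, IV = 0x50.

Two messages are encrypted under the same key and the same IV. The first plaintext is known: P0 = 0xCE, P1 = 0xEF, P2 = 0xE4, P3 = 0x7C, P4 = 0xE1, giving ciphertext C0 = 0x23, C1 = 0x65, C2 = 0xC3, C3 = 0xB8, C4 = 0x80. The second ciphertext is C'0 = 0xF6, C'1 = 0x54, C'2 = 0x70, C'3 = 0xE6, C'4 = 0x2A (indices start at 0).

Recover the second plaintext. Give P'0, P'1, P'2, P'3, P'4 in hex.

In OFB with a reused IV, both messages share the same keystream S_i, so C_i ⊕ C'_i = P_i ⊕ P'_i and thus P'_i = P_i ⊕ C_i ⊕ C'_i.
P'0: 0xCE ⊕ 0x23 ⊕ 0xF6 = 0x1B.
P'1: 0xEF ⊕ 0x65 ⊕ 0x54 = 0xDE.
P'2: 0xE4 ⊕ 0xC3 ⊕ 0x70 = 0x57.
P'3: 0x7C ⊕ 0xB8 ⊕ 0xE6 = 0x22.
P'4: 0xE1 ⊕ 0x80 ⊕ 0x2A = 0x4B.

P'0 = 0x1B, P'1 = 0xDE, P'2 = 0x57, P'3 = 0x22, P'4 = 0x4B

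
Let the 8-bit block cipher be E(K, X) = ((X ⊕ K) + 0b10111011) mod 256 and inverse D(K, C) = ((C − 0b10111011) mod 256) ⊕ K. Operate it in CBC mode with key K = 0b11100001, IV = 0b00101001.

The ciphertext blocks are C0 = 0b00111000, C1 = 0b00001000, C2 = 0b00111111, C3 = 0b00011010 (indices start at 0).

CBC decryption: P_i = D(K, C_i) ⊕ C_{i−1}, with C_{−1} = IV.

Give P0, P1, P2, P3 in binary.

P0 = 0b10110101, P1 = 0b10010100, P2 = 0b01101101, P3 = 0b10000001

P0: D(K, 0b00111000) = 0b10011100; 0b10011100 ⊕ 0b00101001 = 0b10110101.
P1: D(K, 0b00001000) = 0b10101100; 0b10101100 ⊕ 0b00111000 = 0b10010100.
P2: D(K, 0b00111111) = 0b01100101; 0b01100101 ⊕ 0b00001000 = 0b01101101.
P3: D(K, 0b00011010) = 0b10111110; 0b10111110 ⊕ 0b00111111 = 0b10000001.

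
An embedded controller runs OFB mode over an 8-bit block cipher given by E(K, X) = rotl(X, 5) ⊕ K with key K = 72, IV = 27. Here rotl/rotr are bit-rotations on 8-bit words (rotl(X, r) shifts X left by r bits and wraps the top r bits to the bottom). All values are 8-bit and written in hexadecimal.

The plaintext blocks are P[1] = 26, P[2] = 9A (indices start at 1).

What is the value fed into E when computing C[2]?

96

OFB encryption: S_i = E(K, S_{i−1}) with S_{0} = IV; C_i = P_i ⊕ S_i.
C[1]: S = E(K, 27) = 96; 26 ⊕ 96 = B0.
C[2]: S = E(K, 96) = A0; 9A ⊕ A0 = 3A.
So the input to E for block [2] is 96.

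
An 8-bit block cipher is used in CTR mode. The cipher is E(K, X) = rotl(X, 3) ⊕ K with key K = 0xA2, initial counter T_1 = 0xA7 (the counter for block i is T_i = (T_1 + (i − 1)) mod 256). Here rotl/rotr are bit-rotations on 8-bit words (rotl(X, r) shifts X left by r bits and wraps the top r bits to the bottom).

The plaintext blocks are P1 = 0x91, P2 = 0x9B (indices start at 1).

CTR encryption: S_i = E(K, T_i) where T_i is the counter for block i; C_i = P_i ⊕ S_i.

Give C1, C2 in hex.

C1 = 0x0E, C2 = 0x7C

C1: T = 0xA7, S = E(K, T) = 0x9F; 0x91 ⊕ 0x9F = 0x0E.
C2: T = 0xA8, S = E(K, T) = 0xE7; 0x9B ⊕ 0xE7 = 0x7C.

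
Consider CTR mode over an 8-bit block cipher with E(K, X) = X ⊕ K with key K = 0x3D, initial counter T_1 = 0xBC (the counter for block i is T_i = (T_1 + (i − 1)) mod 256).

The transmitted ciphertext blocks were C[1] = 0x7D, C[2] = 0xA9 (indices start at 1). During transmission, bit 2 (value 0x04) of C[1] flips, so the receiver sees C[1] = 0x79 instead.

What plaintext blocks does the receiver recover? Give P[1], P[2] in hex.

P[1] = 0xF8, P[2] = 0x29

CTR decryption: S_i = E(K, T_i) where T_i is the counter for block i; P_i = C_i ⊕ S_i.
Only C[1] changed, to 0x79. In CTR, a change in C_i flips the same bit in P_i only; the keystream is unaffected. Decrypting the received ciphertext:
P[1]: T = 0xBC, S = E(K, T) = 0x81; 0x79 ⊕ 0x81 = 0xF8.
P[2]: T = 0xBD, S = E(K, T) = 0x80; 0xA9 ⊕ 0x80 = 0x29.
Blocks that differ from the original plaintext: P[1].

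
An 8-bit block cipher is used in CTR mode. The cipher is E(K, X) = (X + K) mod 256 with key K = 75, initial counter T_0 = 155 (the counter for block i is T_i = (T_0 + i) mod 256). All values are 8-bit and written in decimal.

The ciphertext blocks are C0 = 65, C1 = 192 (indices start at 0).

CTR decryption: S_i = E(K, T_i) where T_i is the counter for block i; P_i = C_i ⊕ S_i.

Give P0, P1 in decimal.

P0 = 167, P1 = 39

P0: T = 155, S = E(K, T) = 230; 65 ⊕ 230 = 167.
P1: T = 156, S = E(K, T) = 231; 192 ⊕ 231 = 39.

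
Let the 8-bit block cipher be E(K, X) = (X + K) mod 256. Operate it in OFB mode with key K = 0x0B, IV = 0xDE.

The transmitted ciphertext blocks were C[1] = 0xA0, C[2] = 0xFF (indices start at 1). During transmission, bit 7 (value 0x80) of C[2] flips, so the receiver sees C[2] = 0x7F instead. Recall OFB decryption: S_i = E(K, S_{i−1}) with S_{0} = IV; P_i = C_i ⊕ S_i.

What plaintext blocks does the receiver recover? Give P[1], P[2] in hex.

Only C[2] changed, to 0x7F. In OFB, a change in C_i flips the same bit in P_i only; the keystream is unaffected. Decrypting the received ciphertext:
P[1]: S = E(K, 0xDE) = 0xE9; 0xA0 ⊕ 0xE9 = 0x49.
P[2]: S = E(K, 0xE9) = 0xF4; 0x7F ⊕ 0xF4 = 0x8B.
Blocks that differ from the original plaintext: P[2].

P[1] = 0x49, P[2] = 0x8B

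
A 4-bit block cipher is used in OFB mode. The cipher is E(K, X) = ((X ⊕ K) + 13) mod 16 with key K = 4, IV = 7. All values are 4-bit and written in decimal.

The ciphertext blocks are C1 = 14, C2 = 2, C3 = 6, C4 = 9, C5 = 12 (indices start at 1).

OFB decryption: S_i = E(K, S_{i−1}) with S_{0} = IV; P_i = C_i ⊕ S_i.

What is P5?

P1: S = E(K, 7) = 0; 14 ⊕ 0 = 14.
P2: S = E(K, 0) = 1; 2 ⊕ 1 = 3.
P3: S = E(K, 1) = 2; 6 ⊕ 2 = 4.
P4: S = E(K, 2) = 3; 9 ⊕ 3 = 10.
P5: S = E(K, 3) = 4; 12 ⊕ 4 = 8.

P5 = 8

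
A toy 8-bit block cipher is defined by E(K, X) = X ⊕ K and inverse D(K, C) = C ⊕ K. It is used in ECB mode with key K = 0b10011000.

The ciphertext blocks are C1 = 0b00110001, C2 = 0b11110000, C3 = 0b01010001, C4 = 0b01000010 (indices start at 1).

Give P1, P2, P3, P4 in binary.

P1 = 0b10101001, P2 = 0b01101000, P3 = 0b11001001, P4 = 0b11011010

ECB decryption: P_i = D(K, C_i).
P1: D(K, 0b00110001) = 0b10101001.
P2: D(K, 0b11110000) = 0b01101000.
P3: D(K, 0b01010001) = 0b11001001.
P4: D(K, 0b01000010) = 0b11011010.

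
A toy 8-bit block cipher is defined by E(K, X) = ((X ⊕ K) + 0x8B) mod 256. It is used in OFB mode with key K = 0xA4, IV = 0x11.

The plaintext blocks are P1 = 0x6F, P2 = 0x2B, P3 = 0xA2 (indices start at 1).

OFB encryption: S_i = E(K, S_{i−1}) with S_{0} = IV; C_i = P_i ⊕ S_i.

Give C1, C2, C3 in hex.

C1 = 0x2F, C2 = 0x44, C3 = 0xF4

C1: S = E(K, 0x11) = 0x40; 0x6F ⊕ 0x40 = 0x2F.
C2: S = E(K, 0x40) = 0x6F; 0x2B ⊕ 0x6F = 0x44.
C3: S = E(K, 0x6F) = 0x56; 0xA2 ⊕ 0x56 = 0xF4.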